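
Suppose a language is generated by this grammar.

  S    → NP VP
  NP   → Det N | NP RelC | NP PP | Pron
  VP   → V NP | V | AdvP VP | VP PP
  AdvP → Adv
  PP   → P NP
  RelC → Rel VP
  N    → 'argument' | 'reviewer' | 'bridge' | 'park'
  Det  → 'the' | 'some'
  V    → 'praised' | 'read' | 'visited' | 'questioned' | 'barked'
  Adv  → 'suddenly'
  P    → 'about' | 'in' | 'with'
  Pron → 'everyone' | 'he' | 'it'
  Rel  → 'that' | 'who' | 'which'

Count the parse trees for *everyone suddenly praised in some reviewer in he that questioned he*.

Two of the 7 distinct bracketings:
[S [NP [Pron everyone]] [VP [AdvP [Adv suddenly]] [VP [VP [V praised]] [PP [P in] [NP [NP [NP [Det some] [N reviewer]] [PP [P in] [NP [Pron he]]]] [RelC [Rel that] [VP [V questioned] [NP [Pron he]]]]]]]]]
[S [NP [Pron everyone]] [VP [AdvP [Adv suddenly]] [VP [VP [V praised]] [PP [P in] [NP [NP [Det some] [N reviewer]] [PP [P in] [NP [NP [Pron he]] [RelC [Rel that] [VP [V questioned] [NP [Pron he]]]]]]]]]]]
The trees differ in how a recursive rule is bracketed over the same span.

7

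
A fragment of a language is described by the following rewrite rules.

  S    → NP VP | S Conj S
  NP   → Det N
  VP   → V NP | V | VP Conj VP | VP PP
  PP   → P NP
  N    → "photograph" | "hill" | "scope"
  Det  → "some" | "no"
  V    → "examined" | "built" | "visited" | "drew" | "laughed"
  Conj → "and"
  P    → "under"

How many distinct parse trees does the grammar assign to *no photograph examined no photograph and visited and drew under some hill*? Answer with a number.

5

Two of the 5 distinct bracketings:
[S [NP [Det no] [N photograph]] [VP [VP [V examined] [NP [Det no] [N photograph]]] [Conj and] [VP [VP [V visited]] [Conj and] [VP [VP [V drew]] [PP [P under] [NP [Det some] [N hill]]]]]]]
[S [NP [Det no] [N photograph]] [VP [VP [V examined] [NP [Det no] [N photograph]]] [Conj and] [VP [VP [VP [V visited]] [Conj and] [VP [V drew]]] [PP [P under] [NP [Det some] [N hill]]]]]]
The trees differ in how a recursive rule is bracketed over the same span.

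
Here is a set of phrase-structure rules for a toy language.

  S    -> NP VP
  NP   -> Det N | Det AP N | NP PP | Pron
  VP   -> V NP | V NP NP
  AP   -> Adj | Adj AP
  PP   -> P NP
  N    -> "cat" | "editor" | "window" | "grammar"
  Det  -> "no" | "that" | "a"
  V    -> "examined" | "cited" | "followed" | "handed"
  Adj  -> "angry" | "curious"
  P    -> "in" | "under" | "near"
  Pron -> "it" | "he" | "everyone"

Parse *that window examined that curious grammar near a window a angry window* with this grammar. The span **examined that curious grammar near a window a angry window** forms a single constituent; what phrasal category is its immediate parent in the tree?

[S [NP [Det that] [N window]] [VP [V examined] [NP [NP [Det that] [AP [Adj curious]] [N grammar]] [PP [P near] [NP [Det a] [N window]]]] [NP [Det a] [AP [Adj angry]] [N window]]]]
The span 'examined that curious grammar near a window a angry window' is the VP node built by VP → V NP NP.
Its mother is the S built by S → NP VP.

S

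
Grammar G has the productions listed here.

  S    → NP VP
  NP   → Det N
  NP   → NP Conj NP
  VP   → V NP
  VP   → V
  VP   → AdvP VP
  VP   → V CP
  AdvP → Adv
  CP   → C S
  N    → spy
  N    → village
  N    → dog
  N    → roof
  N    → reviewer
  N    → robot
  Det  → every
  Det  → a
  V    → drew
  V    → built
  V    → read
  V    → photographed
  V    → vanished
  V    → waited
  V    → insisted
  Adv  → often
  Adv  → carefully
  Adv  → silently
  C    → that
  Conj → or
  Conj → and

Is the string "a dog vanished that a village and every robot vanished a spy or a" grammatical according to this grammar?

Ungrammatical

For S → NP VP, the only prefix that parses as NP is 'a dog', but the remainder 'vanished that a village and every robot vanished a spy or a' is not a VP under these rules.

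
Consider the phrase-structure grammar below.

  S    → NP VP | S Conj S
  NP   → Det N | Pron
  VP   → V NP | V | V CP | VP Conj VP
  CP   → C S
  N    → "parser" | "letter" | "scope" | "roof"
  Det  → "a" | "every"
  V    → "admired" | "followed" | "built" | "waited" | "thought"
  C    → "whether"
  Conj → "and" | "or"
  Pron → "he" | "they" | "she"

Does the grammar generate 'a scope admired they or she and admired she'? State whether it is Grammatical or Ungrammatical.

For S → NP VP, the only prefix that parses as NP is 'a scope', but the remainder 'admired they or she and admired she' is not a VP under these rules. The alternative S rule S → S Conj S likewise has no satisfying split.

Ungrammatical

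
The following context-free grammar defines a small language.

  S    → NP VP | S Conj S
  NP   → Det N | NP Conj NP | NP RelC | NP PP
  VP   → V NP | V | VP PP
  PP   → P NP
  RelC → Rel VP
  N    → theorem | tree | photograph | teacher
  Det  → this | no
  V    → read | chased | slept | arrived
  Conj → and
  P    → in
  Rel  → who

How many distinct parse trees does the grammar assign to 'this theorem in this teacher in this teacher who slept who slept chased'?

Two of the 9 distinct bracketings:
[S [NP [NP [NP [NP [Det this] [N theorem]] [PP [P in] [NP [NP [Det this] [N teacher]] [PP [P in] [NP [Det this] [N teacher]]]]]] [RelC [Rel who] [VP [V slept]]]] [RelC [Rel who] [VP [V slept]]]] [VP [V chased]]]
[S [NP [NP [NP [NP [NP [Det this] [N theorem]] [PP [P in] [NP [Det this] [N teacher]]]] [PP [P in] [NP [Det this] [N teacher]]]] [RelC [Rel who] [VP [V slept]]]] [RelC [Rel who] [VP [V slept]]]] [VP [V chased]]]
The trees differ in how a recursive rule is bracketed over the same span.

9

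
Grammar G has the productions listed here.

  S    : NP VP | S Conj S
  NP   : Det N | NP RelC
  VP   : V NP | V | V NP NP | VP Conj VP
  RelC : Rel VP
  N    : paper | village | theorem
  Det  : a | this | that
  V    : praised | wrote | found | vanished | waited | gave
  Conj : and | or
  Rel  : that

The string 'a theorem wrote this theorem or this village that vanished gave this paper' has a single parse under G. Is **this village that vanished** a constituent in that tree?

Yes

[S [S [NP [Det a] [N theorem]] [VP [V wrote] [NP [Det this] [N theorem]]]] [Conj or] [S [NP [NP [Det this] [N village]] [RelC [Rel that] [VP [V vanished]]]] [VP [V gave] [NP [Det this] [N paper]]]]]
The words 'this village that vanished' are exhaustively dominated by a single NP node (built by NP → NP RelC), so they form a constituent.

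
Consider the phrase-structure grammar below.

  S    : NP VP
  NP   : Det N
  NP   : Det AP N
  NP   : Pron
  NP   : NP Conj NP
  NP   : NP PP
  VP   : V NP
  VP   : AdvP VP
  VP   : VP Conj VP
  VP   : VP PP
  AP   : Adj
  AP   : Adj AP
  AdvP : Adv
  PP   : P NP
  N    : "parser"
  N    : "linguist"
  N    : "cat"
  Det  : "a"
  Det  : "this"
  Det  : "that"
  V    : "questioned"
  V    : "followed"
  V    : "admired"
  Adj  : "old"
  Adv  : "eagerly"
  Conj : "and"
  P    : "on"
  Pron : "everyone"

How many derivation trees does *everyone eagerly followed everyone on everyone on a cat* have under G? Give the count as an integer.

9

Two of the 9 distinct bracketings:
[S [NP [Pron everyone]] [VP [AdvP [Adv eagerly]] [VP [V followed] [NP [NP [Pron everyone]] [PP [P on] [NP [NP [Pron everyone]] [PP [P on] [NP [Det a] [N cat]]]]]]]]]
[S [NP [Pron everyone]] [VP [AdvP [Adv eagerly]] [VP [V followed] [NP [NP [NP [Pron everyone]] [PP [P on] [NP [Pron everyone]]]] [PP [P on] [NP [Det a] [N cat]]]]]]]
The trees differ in how a recursive rule is bracketed over the same span.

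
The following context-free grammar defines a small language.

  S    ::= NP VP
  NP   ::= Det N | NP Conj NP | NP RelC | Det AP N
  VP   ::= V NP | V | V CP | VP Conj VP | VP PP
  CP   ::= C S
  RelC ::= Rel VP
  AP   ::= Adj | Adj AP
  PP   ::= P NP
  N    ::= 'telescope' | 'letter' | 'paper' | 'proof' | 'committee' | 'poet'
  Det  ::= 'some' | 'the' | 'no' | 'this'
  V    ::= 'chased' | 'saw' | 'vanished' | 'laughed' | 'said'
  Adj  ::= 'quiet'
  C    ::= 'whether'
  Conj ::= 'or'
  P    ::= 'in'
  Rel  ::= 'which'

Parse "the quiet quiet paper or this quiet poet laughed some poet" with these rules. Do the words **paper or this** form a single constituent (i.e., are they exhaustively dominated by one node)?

[S [NP [NP [Det the] [AP [Adj quiet] [AP [Adj quiet]]] [N paper]] [Conj or] [NP [Det this] [AP [Adj quiet]] [N poet]]] [VP [V laughed] [NP [Det some] [N poet]]]]
The smallest constituent containing 'paper or this' is the NP spanning 'the quiet quiet paper or this quiet poet'; no single node in the tree dominates exactly the given words.

No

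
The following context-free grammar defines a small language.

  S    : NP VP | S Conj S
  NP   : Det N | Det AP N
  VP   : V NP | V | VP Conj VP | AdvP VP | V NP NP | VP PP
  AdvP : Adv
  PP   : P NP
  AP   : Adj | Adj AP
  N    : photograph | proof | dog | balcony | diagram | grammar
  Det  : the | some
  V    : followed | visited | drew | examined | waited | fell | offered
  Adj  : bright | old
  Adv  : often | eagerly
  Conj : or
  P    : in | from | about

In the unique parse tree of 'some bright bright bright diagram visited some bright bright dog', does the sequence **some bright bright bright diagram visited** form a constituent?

No

[S [NP [Det some] [AP [Adj bright] [AP [Adj bright] [AP [Adj bright]]]] [N diagram]] [VP [V visited] [NP [Det some] [AP [Adj bright] [AP [Adj bright]]] [N dog]]]]
The smallest constituent containing 'some bright bright bright diagram visited' is the S spanning 'some bright bright bright diagram visited some bright bright dog'; no single node in the tree dominates exactly the given words.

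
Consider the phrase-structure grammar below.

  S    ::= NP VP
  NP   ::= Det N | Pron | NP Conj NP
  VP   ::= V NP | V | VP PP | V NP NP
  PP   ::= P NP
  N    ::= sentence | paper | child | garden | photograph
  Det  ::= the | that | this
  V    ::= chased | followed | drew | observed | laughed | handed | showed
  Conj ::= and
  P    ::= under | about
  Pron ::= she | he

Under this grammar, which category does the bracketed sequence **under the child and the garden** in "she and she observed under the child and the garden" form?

S
  NP
    NP
      Pron: she
    Conj: and
    NP
      Pron: she
  VP
    VP
      V: observed
    PP
      P: under
      NP
        NP
          Det: the
          N: child
        Conj: and
        NP
          Det: the
          N: garden
The span 'under the child and the garden' is the PP node built by PP → P NP.

PP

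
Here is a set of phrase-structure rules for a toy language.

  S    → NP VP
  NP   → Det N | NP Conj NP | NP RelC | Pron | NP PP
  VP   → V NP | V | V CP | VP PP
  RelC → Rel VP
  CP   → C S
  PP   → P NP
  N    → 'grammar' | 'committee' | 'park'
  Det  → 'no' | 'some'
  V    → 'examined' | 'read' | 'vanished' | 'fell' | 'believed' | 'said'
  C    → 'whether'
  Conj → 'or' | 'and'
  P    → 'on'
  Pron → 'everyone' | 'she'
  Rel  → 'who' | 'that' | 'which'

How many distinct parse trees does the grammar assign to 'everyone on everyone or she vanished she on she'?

4

Two of the 4 distinct bracketings:
[S [NP [NP [NP [Pron everyone]] [PP [P on] [NP [Pron everyone]]]] [Conj or] [NP [Pron she]]] [VP [V vanished] [NP [NP [Pron she]] [PP [P on] [NP [Pron she]]]]]]
[S [NP [NP [NP [Pron everyone]] [PP [P on] [NP [Pron everyone]]]] [Conj or] [NP [Pron she]]] [VP [VP [V vanished] [NP [Pron she]]] [PP [P on] [NP [Pron she]]]]]
The difference turns on whether VP → VP PP is used at the relevant span, versus an alternative expansion of VP.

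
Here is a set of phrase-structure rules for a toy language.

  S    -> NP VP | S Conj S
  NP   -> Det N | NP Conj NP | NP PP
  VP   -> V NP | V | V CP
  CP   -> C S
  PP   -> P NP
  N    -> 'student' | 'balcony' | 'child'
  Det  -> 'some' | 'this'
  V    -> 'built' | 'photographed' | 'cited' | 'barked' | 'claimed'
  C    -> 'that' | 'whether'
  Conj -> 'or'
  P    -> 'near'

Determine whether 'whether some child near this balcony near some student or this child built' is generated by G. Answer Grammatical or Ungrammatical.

For S → NP VP, no prefix of the string parses as an NP. The alternative S rule S → S Conj S likewise has no satisfying split.

Ungrammatical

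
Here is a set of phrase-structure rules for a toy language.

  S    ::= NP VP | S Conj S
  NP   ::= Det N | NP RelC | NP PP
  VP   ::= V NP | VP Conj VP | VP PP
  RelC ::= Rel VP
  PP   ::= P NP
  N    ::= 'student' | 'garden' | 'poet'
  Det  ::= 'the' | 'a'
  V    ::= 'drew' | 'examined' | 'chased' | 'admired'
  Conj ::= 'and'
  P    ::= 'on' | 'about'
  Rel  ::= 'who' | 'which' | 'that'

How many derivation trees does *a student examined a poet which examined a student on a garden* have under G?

4

Two of the 4 distinct bracketings:
[S [NP [Det a] [N student]] [VP [V examined] [NP [NP [Det a] [N poet]] [RelC [Rel which] [VP [V examined] [NP [NP [Det a] [N student]] [PP [P on] [NP [Det a] [N garden]]]]]]]]]
[S [NP [Det a] [N student]] [VP [V examined] [NP [NP [Det a] [N poet]] [RelC [Rel which] [VP [VP [V examined] [NP [Det a] [N student]]] [PP [P on] [NP [Det a] [N garden]]]]]]]]
The difference turns on whether NP → NP PP is used at the relevant span, versus an alternative expansion of NP.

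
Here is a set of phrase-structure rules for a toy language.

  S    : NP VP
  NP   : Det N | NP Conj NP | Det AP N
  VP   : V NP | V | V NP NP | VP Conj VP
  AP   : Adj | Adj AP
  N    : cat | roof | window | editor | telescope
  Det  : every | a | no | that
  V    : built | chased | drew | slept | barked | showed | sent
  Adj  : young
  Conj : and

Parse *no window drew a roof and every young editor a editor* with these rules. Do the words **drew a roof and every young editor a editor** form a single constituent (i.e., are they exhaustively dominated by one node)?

Yes

[S [NP [Det no] [N window]] [VP [V drew] [NP [NP [Det a] [N roof]] [Conj and] [NP [Det every] [AP [Adj young]] [N editor]]] [NP [Det a] [N editor]]]]
The words 'drew a roof and every young editor a editor' are exhaustively dominated by a single VP node (built by VP → V NP NP), so they form a constituent.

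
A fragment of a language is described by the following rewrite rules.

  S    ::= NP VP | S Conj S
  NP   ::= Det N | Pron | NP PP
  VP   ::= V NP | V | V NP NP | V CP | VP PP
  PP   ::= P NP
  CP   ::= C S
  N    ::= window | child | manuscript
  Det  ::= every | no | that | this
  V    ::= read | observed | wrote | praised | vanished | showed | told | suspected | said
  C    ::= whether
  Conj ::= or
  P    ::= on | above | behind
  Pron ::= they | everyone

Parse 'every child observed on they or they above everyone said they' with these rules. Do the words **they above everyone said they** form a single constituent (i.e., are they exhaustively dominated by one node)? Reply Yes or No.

[S [S [NP [Det every] [N child]] [VP [VP [V observed]] [PP [P on] [NP [Pron they]]]]] [Conj or] [S [NP [NP [Pron they]] [PP [P above] [NP [Pron everyone]]]] [VP [V said] [NP [Pron they]]]]]
The words 'they above everyone said they' are exhaustively dominated by a single S node (built by S → NP VP), so they form a constituent.

Yes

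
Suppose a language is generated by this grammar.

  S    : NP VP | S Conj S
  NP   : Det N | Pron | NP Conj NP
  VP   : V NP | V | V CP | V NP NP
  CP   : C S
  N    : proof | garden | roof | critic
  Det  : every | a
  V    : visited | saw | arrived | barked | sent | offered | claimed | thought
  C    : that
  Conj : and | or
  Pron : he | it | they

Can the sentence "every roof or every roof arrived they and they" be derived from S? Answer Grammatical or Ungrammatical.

[S [NP [NP [Det every] [N roof]] [Conj or] [NP [Det every] [N roof]]] [VP [V arrived] [NP [NP [Pron they]] [Conj and] [NP [Pron they]]]]]
The bracketing above is licensed at every node by one of the given productions, with S at the root.

Grammatical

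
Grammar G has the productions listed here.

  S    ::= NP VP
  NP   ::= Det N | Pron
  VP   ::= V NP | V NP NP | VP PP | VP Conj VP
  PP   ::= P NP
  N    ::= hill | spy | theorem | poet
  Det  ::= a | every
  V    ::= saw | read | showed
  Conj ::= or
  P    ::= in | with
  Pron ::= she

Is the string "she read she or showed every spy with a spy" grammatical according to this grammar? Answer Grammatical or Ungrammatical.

Grammatical

S
  NP
    Pron: she
  VP
    VP
      VP
        V: read
        NP
          Pron: she
      Conj: or
      VP
        V: showed
        NP
          Det: every
          N: spy
    PP
      P: with
      NP
        Det: a
        N: spy
Each bracket corresponds to one application of a listed rule, so the string is derivable from S.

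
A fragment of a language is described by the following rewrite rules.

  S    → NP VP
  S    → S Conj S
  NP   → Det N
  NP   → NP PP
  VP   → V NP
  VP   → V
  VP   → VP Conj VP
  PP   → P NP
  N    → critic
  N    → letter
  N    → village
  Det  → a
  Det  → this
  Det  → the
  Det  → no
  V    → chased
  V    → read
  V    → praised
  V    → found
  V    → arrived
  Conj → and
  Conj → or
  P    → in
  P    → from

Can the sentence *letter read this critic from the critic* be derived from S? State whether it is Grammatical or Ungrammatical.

Ungrammatical

For S → NP VP, no prefix of the string parses as an NP. The alternative S rule S → S Conj S likewise has no satisfying split.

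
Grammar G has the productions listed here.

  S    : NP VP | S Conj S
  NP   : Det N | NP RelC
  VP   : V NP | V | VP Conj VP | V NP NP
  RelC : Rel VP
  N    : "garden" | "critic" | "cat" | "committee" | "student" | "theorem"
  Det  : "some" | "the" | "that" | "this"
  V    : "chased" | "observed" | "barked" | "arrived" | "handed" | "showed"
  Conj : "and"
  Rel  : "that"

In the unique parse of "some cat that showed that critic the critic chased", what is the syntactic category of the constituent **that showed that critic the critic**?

[S [NP [NP [Det some] [N cat]] [RelC [Rel that] [VP [V showed] [NP [Det that] [N critic]] [NP [Det the] [N critic]]]]] [VP [V chased]]]
The span 'that showed that critic the critic' is the RelC node built by RelC → Rel VP.

RelC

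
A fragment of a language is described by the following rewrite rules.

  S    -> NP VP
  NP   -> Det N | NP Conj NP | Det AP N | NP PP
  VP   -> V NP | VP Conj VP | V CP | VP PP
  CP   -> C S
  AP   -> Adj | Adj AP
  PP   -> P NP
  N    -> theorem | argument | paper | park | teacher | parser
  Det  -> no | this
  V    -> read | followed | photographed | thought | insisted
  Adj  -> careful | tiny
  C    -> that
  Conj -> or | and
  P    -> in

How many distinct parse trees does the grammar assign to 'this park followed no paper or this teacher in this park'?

Two of the 3 distinct bracketings:
[S [NP [Det this] [N park]] [VP [V followed] [NP [NP [Det no] [N paper]] [Conj or] [NP [NP [Det this] [N teacher]] [PP [P in] [NP [Det this] [N park]]]]]]]
[S [NP [Det this] [N park]] [VP [V followed] [NP [NP [NP [Det no] [N paper]] [Conj or] [NP [Det this] [N teacher]]] [PP [P in] [NP [Det this] [N park]]]]]]
The trees differ in how a recursive rule is bracketed over the same span.

3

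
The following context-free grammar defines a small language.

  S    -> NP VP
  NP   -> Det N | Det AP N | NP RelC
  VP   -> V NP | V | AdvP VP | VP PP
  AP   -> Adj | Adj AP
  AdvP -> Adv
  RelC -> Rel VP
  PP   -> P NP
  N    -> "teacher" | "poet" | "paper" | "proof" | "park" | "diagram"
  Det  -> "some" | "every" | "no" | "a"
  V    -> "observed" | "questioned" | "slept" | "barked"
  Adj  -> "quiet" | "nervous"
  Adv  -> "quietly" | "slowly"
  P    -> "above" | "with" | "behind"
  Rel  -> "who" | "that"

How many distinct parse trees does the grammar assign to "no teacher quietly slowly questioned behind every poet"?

3

Two of the 3 distinct bracketings:
[S [NP [Det no] [N teacher]] [VP [AdvP [Adv quietly]] [VP [AdvP [Adv slowly]] [VP [VP [V questioned]] [PP [P behind] [NP [Det every] [N poet]]]]]]]
[S [NP [Det no] [N teacher]] [VP [AdvP [Adv quietly]] [VP [VP [AdvP [Adv slowly]] [VP [V questioned]]] [PP [P behind] [NP [Det every] [N poet]]]]]]
The trees differ in how a recursive rule is bracketed over the same span.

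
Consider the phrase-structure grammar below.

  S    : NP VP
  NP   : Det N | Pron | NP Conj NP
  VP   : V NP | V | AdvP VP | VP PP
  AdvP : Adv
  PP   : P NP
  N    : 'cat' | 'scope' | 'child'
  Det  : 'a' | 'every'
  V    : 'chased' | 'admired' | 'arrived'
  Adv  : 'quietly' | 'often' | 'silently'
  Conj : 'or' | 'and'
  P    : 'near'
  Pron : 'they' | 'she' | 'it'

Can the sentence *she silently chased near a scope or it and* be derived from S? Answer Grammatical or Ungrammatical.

Ungrammatical

For S → NP VP, the only prefix that parses as NP is 'she', but the remainder 'silently chased near a scope or it and' is not a VP under these rules.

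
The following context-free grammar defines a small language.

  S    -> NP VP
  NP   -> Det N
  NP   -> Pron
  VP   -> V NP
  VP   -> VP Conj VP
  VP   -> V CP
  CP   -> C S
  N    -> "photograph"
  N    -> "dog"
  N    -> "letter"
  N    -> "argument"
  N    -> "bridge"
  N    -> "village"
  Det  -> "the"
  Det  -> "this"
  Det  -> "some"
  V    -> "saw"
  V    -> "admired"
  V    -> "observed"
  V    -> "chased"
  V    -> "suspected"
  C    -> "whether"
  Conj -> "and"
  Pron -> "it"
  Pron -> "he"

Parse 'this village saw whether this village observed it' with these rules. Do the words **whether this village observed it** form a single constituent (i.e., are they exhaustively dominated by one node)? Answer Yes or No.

Yes

[S [NP [Det this] [N village]] [VP [V saw] [CP [C whether] [S [NP [Det this] [N village]] [VP [V observed] [NP [Pron it]]]]]]]
The words 'whether this village observed it' are exhaustively dominated by a single CP node (built by CP → C S), so they form a constituent.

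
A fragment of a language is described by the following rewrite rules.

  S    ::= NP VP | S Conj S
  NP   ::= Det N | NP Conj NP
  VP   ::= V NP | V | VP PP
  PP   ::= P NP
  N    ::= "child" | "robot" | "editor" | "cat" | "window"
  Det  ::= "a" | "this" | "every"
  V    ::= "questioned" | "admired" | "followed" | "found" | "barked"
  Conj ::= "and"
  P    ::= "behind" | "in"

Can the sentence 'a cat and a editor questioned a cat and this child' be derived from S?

S
  NP
    NP
      Det: a
      N: cat
    Conj: and
    NP
      Det: a
      N: editor
  VP
    V: questioned
    NP
      NP
        Det: a
        N: cat
      Conj: and
      NP
        Det: this
        N: child
The bracketing above is licensed at every node by one of the given productions, with S at the root.

Grammatical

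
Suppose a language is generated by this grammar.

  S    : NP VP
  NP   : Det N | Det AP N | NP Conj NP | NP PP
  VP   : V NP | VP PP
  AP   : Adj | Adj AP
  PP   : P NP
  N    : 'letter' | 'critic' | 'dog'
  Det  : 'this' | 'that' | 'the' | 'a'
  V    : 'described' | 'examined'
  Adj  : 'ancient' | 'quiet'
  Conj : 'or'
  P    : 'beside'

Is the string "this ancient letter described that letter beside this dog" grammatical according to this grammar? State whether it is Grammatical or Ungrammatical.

[S [NP [Det this] [AP [Adj ancient]] [N letter]] [VP [V described] [NP [NP [Det that] [N letter]] [PP [P beside] [NP [Det this] [N dog]]]]]]
The bracketing above is licensed at every node by one of the given productions, with S at the root.

Grammatical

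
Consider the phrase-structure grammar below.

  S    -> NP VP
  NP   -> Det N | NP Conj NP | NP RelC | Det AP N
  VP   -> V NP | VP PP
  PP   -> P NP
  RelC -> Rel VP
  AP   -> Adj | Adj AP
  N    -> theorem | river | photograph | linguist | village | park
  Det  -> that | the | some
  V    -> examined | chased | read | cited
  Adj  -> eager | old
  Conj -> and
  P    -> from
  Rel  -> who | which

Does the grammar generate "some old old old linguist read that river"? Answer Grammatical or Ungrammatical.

[S [NP [Det some] [AP [Adj old] [AP [Adj old] [AP [Adj old]]]] [N linguist]] [VP [V read] [NP [Det that] [N river]]]]
The bracketing above is licensed at every node by one of the given productions, with S at the root.

Grammatical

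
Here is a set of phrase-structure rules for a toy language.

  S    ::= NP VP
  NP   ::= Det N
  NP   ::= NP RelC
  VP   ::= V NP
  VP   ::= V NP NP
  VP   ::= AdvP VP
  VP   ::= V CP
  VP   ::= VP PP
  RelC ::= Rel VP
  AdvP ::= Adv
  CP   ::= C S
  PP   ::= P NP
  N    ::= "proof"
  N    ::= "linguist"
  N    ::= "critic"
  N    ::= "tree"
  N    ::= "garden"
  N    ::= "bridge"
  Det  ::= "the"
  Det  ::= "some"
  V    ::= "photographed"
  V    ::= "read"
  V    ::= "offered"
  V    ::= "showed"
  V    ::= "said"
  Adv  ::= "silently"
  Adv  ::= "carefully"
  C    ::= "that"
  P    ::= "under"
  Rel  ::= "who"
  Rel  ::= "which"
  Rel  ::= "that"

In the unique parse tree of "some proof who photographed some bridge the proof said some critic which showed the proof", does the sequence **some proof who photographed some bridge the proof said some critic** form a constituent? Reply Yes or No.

[S [NP [NP [Det some] [N proof]] [RelC [Rel who] [VP [V photographed] [NP [Det some] [N bridge]] [NP [Det the] [N proof]]]]] [VP [V said] [NP [NP [Det some] [N critic]] [RelC [Rel which] [VP [V showed] [NP [Det the] [N proof]]]]]]]
The smallest constituent containing 'some proof who photographed some bridge the proof said some critic' is the S spanning 'some proof who photographed some bridge the proof said some critic which showed the proof'; no single node in the tree dominates exactly the given words.

No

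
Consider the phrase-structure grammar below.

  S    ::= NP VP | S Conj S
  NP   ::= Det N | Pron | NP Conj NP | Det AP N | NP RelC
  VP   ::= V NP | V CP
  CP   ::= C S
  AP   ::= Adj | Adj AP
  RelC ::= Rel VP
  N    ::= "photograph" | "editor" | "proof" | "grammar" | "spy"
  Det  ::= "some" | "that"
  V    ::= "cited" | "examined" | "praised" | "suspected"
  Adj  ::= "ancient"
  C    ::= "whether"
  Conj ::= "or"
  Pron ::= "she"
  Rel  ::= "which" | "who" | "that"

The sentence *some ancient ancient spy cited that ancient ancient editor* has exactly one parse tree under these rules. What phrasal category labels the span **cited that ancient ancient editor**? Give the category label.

VP

S
  NP
    Det: some
    AP
      Adj: ancient
      AP
        Adj: ancient
    N: spy
  VP
    V: cited
    NP
      Det: that
      AP
        Adj: ancient
        AP
          Adj: ancient
      N: editor
The span 'cited that ancient ancient editor' is the VP node built by VP → V NP.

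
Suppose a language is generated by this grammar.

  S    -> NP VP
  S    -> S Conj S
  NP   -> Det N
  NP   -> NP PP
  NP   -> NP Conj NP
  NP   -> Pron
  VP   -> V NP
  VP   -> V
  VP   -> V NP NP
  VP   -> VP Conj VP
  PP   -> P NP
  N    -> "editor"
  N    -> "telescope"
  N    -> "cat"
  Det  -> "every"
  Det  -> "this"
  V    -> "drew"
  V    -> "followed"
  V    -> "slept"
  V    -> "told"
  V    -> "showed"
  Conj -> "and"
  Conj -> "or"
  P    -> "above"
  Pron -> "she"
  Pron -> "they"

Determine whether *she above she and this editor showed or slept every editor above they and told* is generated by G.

[S [NP [NP [Pron she]] [PP [P above] [NP [NP [Pron she]] [Conj and] [NP [Det this] [N editor]]]]] [VP [VP [V showed]] [Conj or] [VP [VP [V slept] [NP [NP [Det every] [N editor]] [PP [P above] [NP [Pron they]]]]] [Conj and] [VP [V told]]]]]
The bracketing above is licensed at every node by one of the given productions, with S at the root.

Grammatical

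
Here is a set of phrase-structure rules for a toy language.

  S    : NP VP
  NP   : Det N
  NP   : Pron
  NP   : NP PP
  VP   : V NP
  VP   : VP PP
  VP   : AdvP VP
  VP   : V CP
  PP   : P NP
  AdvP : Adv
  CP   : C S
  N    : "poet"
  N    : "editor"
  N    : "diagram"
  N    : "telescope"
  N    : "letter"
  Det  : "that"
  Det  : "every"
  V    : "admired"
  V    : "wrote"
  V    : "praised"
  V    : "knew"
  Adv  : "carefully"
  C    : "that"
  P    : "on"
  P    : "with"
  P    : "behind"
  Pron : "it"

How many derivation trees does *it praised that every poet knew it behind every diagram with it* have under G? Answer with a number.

9

Two of the 9 distinct bracketings:
[S [NP [Pron it]] [VP [VP [V praised] [CP [C that] [S [NP [Det every] [N poet]] [VP [V knew] [NP [Pron it]]]]]] [PP [P behind] [NP [NP [Det every] [N diagram]] [PP [P with] [NP [Pron it]]]]]]]
[S [NP [Pron it]] [VP [VP [VP [V praised] [CP [C that] [S [NP [Det every] [N poet]] [VP [V knew] [NP [Pron it]]]]]] [PP [P behind] [NP [Det every] [N diagram]]]] [PP [P with] [NP [Pron it]]]]]
The difference turns on whether NP → NP PP is used at the relevant span, versus an alternative expansion of NP.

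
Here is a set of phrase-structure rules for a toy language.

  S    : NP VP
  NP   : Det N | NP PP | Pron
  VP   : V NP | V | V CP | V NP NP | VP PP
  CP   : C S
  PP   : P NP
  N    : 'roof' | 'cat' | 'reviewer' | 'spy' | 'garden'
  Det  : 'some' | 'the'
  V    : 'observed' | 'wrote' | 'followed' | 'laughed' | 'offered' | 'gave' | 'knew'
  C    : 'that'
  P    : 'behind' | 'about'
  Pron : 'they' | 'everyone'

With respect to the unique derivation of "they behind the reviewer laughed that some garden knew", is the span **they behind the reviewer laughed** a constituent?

No

[S [NP [NP [Pron they]] [PP [P behind] [NP [Det the] [N reviewer]]]] [VP [V laughed] [CP [C that] [S [NP [Det some] [N garden]] [VP [V knew]]]]]]
The smallest constituent containing 'they behind the reviewer laughed' is the S spanning 'they behind the reviewer laughed that some garden knew'; no single node in the tree dominates exactly the given words.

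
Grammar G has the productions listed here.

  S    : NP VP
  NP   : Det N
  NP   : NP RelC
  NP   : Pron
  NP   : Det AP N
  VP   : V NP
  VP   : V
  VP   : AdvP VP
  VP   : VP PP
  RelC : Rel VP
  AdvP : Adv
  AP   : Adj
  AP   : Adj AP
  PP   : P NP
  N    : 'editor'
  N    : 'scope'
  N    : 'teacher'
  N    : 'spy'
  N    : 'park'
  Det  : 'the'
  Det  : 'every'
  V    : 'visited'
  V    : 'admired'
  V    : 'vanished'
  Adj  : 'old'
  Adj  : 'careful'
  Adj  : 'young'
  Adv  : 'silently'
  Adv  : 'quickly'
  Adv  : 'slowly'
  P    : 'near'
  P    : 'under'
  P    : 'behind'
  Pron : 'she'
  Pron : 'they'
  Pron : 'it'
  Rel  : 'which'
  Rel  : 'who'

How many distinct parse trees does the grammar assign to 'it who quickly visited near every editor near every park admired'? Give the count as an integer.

3

Two of the 3 distinct bracketings:
[S [NP [NP [Pron it]] [RelC [Rel who] [VP [AdvP [Adv quickly]] [VP [VP [VP [V visited]] [PP [P near] [NP [Det every] [N editor]]]] [PP [P near] [NP [Det every] [N park]]]]]]] [VP [V admired]]]
[S [NP [NP [Pron it]] [RelC [Rel who] [VP [VP [AdvP [Adv quickly]] [VP [VP [V visited]] [PP [P near] [NP [Det every] [N editor]]]]] [PP [P near] [NP [Det every] [N park]]]]]] [VP [V admired]]]
The trees differ in how a recursive rule is bracketed over the same span.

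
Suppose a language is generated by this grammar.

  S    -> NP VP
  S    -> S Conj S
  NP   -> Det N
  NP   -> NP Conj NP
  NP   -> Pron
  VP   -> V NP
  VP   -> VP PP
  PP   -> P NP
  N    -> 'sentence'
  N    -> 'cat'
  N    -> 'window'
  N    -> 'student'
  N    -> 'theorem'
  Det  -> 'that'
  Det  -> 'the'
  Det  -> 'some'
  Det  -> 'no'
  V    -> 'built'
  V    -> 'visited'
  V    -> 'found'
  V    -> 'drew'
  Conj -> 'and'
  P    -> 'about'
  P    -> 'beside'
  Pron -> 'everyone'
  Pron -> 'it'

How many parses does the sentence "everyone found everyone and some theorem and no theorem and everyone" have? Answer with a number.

5

Two of the 5 distinct bracketings:
[S [NP [Pron everyone]] [VP [V found] [NP [NP [Pron everyone]] [Conj and] [NP [NP [Det some] [N theorem]] [Conj and] [NP [NP [Det no] [N theorem]] [Conj and] [NP [Pron everyone]]]]]]]
[S [NP [Pron everyone]] [VP [V found] [NP [NP [Pron everyone]] [Conj and] [NP [NP [NP [Det some] [N theorem]] [Conj and] [NP [Det no] [N theorem]]] [Conj and] [NP [Pron everyone]]]]]]
The trees differ in how a recursive rule is bracketed over the same span.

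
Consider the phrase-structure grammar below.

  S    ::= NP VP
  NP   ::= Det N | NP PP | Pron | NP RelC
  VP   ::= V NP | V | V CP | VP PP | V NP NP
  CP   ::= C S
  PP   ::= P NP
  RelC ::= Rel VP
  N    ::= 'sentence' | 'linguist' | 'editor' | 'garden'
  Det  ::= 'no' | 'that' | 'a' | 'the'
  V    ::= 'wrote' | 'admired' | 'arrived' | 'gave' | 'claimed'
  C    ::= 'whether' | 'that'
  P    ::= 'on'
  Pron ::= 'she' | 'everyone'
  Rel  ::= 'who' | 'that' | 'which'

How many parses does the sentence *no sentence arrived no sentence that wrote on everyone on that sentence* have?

9

Two of the 9 distinct bracketings:
[S [NP [Det no] [N sentence]] [VP [V arrived] [NP [NP [NP [Det no] [N sentence]] [RelC [Rel that] [VP [V wrote]]]] [PP [P on] [NP [NP [Pron everyone]] [PP [P on] [NP [Det that] [N sentence]]]]]]]]
[S [NP [Det no] [N sentence]] [VP [V arrived] [NP [NP [NP [NP [Det no] [N sentence]] [RelC [Rel that] [VP [V wrote]]]] [PP [P on] [NP [Pron everyone]]]] [PP [P on] [NP [Det that] [N sentence]]]]]]
The trees differ in how a recursive rule is bracketed over the same span.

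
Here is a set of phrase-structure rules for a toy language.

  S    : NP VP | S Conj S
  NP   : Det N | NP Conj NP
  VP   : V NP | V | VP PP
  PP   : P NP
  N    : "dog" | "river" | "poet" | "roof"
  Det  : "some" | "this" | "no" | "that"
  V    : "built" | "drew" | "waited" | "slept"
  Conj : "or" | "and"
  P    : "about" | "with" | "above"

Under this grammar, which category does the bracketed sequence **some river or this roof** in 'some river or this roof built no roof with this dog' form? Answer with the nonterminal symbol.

[S [NP [NP [Det some] [N river]] [Conj or] [NP [Det this] [N roof]]] [VP [VP [V built] [NP [Det no] [N roof]]] [PP [P with] [NP [Det this] [N dog]]]]]
The span 'some river or this roof' is the NP node built by NP → NP Conj NP.

NP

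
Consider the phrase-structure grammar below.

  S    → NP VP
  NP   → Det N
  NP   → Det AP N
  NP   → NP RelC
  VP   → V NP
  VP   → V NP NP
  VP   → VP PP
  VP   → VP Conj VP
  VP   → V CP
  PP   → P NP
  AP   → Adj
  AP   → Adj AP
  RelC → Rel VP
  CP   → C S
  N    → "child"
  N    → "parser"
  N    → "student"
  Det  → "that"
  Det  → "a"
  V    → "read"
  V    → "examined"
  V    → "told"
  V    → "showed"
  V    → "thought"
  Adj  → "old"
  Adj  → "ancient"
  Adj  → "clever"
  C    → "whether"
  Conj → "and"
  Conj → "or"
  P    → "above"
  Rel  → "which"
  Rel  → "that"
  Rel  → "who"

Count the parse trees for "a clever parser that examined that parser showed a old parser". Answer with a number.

[S [NP [NP [Det a] [AP [Adj clever]] [N parser]] [RelC [Rel that] [VP [V examined] [NP [Det that] [N parser]]]]] [VP [V showed] [NP [Det a] [AP [Adj old]] [N parser]]]]
No rule offers an alternative attachment or grouping for any span, so this is the only derivation.

1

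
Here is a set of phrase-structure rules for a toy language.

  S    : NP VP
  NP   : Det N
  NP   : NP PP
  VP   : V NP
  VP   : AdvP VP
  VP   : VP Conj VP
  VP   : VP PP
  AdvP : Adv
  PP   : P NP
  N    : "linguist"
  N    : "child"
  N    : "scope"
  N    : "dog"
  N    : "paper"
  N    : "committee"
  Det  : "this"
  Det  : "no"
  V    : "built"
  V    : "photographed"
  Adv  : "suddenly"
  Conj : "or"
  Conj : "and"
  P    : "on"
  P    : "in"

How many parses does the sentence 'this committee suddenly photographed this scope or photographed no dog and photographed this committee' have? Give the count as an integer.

5

Two of the 5 distinct bracketings:
[S [NP [Det this] [N committee]] [VP [AdvP [Adv suddenly]] [VP [VP [V photographed] [NP [Det this] [N scope]]] [Conj or] [VP [VP [V photographed] [NP [Det no] [N dog]]] [Conj and] [VP [V photographed] [NP [Det this] [N committee]]]]]]]
[S [NP [Det this] [N committee]] [VP [AdvP [Adv suddenly]] [VP [VP [VP [V photographed] [NP [Det this] [N scope]]] [Conj or] [VP [V photographed] [NP [Det no] [N dog]]]] [Conj and] [VP [V photographed] [NP [Det this] [N committee]]]]]]
The trees differ in how a recursive rule is bracketed over the same span.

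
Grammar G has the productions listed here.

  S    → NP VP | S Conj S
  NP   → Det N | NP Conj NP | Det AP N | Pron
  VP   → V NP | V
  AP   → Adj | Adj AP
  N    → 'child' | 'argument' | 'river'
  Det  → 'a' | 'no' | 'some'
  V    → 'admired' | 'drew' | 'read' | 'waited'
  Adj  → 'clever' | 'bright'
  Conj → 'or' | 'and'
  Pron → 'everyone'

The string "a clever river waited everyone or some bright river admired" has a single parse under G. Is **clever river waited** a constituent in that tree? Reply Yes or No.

No

[S [S [NP [Det a] [AP [Adj clever]] [N river]] [VP [V waited] [NP [Pron everyone]]]] [Conj or] [S [NP [Det some] [AP [Adj bright]] [N river]] [VP [V admired]]]]
The smallest constituent containing 'clever river waited' is the S spanning 'a clever river waited everyone'; no single node in the tree dominates exactly the given words.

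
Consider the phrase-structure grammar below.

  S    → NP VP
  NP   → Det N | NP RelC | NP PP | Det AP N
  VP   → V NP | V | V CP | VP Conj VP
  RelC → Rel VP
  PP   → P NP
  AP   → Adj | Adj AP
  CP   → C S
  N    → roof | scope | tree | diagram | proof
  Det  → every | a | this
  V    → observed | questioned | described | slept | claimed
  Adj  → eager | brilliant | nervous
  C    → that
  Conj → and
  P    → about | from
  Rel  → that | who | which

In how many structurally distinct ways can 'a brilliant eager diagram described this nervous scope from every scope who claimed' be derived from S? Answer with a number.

The two bracketings:
[S [NP [Det a] [AP [Adj brilliant] [AP [Adj eager]]] [N diagram]] [VP [V described] [NP [NP [NP [Det this] [AP [Adj nervous]] [N scope]] [PP [P from] [NP [Det every] [N scope]]]] [RelC [Rel who] [VP [V claimed]]]]]]
[S [NP [Det a] [AP [Adj brilliant] [AP [Adj eager]]] [N diagram]] [VP [V described] [NP [NP [Det this] [AP [Adj nervous]] [N scope]] [PP [P from] [NP [NP [Det every] [N scope]] [RelC [Rel who] [VP [V claimed]]]]]]]]
The trees differ in how a recursive rule is bracketed over the same span.

2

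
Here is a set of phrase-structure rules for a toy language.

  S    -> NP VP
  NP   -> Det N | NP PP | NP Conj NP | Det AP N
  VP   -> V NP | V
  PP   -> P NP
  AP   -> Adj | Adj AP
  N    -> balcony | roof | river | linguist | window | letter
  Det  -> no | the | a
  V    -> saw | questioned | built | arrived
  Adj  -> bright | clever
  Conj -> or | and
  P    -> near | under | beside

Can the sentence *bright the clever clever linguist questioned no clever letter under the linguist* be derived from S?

An Adj word can never sit immediately before a Det word in any string this grammar generates, so the substring 'bright the' rules out a derivation.

Ungrammatical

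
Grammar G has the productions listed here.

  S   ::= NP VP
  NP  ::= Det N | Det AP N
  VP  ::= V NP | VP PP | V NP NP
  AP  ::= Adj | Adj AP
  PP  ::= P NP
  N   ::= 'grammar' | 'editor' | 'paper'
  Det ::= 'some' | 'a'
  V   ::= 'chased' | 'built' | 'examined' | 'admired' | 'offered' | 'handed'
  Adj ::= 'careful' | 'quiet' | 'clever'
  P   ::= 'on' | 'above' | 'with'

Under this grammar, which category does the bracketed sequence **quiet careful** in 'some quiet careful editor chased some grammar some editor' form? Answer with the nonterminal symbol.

AP

S
  NP
    Det: some
    AP
      Adj: quiet
      AP
        Adj: careful
    N: editor
  VP
    V: chased
    NP
      Det: some
      N: grammar
    NP
      Det: some
      N: editor
The span 'quiet careful' is the AP node built by AP → Adj AP.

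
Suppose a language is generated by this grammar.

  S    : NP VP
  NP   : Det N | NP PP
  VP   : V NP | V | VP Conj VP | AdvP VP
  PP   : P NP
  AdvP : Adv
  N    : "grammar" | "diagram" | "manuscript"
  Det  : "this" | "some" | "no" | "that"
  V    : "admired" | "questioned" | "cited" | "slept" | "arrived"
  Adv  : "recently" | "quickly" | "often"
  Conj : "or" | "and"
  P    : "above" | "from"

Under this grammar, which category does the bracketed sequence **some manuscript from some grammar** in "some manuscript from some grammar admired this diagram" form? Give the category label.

NP

S
  NP
    NP
      Det: some
      N: manuscript
    PP
      P: from
      NP
        Det: some
        N: grammar
  VP
    V: admired
    NP
      Det: this
      N: diagram
The span 'some manuscript from some grammar' is the NP node built by NP → NP PP.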